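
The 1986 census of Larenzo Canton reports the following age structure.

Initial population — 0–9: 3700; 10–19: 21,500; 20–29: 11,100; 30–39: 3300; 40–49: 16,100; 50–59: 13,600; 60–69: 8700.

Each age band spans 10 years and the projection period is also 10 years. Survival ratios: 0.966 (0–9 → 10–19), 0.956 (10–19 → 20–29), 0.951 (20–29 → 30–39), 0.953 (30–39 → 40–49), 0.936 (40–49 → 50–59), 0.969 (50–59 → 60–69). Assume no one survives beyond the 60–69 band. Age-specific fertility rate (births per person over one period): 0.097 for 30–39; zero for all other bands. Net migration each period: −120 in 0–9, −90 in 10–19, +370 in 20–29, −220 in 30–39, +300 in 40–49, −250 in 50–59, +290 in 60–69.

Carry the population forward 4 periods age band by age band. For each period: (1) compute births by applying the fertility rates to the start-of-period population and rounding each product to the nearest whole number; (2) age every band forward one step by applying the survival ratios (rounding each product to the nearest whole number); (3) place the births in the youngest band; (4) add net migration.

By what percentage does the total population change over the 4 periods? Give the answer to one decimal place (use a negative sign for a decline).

-57.1

After projecting period 1:
Births: 3300 × 0.097 = 320
10–19: 3700 × 0.966 = 3574
20–29: 21500 × 0.956 = 20554
30–39: 11100 × 0.951 = 10556
40–49: 3300 × 0.953 = 3145
50–59: 16100 × 0.936 = 15070
60–69: 13600 × 0.969 = 13178
Net migration: 0–9 − 120 → 200; 10–19 − 90 → 3484; 20–29 + 370 → 20924; 30–39 − 220 → 10336; 40–49 + 300 → 3445; 50–59 − 250 → 14820; 60–69 + 290 → 13468
End of period: [200, 3484, 20924, 10336, 3445, 14820, 13468]
After projecting period 2:
Births: 10336 × 0.097 = 1003
10–19: 200 × 0.966 = 193
20–29: 3484 × 0.956 = 3331
30–39: 20924 × 0.951 = 19899
40–49: 10336 × 0.953 = 9850
50–59: 3445 × 0.936 = 3225
60–69: 14820 × 0.969 = 14361
Net migration: 0–9 − 120 → 883; 10–19 − 90 → 103; 20–29 + 370 → 3701; 30–39 − 220 → 19679; 40–49 + 300 → 10150; 50–59 − 250 → 2975; 60–69 + 290 → 14651
End of period: [883, 103, 3701, 19679, 10150, 2975, 14651]
After projecting period 3:
Births: 19679 × 0.097 = 1909
10–19: 883 × 0.966 = 853
20–29: 103 × 0.956 = 98
30–39: 3701 × 0.951 = 3520
40–49: 19679 × 0.953 = 18754
50–59: 10150 × 0.936 = 9500
60–69: 2975 × 0.969 = 2883
Net migration: 0–9 − 120 → 1789; 10–19 − 90 → 763; 20–29 + 370 → 468; 30–39 − 220 → 3300; 40–49 + 300 → 19054; 50–59 − 250 → 9250; 60–69 + 290 → 3173
End of period: [1789, 763, 468, 3300, 19054, 9250, 3173]
After projecting period 4:
Births: 3300 × 0.097 = 320
10–19: 1789 × 0.966 = 1728
20–29: 763 × 0.956 = 729
30–39: 468 × 0.951 = 445
40–49: 3300 × 0.953 = 3145
50–59: 19054 × 0.936 = 17835
60–69: 9250 × 0.969 = 8963
Net migration: 0–9 − 120 → 200; 10–19 − 90 → 1638; 20–29 + 370 → 1099; 30–39 − 220 → 225; 40–49 + 300 → 3445; 50–59 − 250 → 17585; 60–69 + 290 → 9253
End of period: [200, 1638, 1099, 225, 3445, 17585, 9253]
Total: 78000 → 33445; change = -44555; percentage change = -57.1%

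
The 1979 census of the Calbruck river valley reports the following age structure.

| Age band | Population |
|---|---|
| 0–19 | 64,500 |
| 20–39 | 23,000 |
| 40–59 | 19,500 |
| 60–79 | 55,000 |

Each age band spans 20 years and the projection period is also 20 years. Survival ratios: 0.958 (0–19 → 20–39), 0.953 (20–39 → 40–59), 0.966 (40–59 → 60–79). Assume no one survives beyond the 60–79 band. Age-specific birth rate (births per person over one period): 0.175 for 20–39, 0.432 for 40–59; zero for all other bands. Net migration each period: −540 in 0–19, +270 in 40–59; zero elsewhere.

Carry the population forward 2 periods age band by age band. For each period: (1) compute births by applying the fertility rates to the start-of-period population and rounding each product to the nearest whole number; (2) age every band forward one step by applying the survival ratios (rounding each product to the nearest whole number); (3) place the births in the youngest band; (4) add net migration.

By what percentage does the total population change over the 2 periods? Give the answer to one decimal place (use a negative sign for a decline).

Let group 1 be 0–19 through group 4 = 60–79.
— Period 1 —
Births: 23000 × 0.175 = 4025 ; 19500 × 0.432 = 8424 → total 12449
Group 2: 64500 × 0.958 = 61791
Group 3: 23000 × 0.953 = 21919
Group 4: 19500 × 0.966 = 18837
Net migration: Group 1 − 540 → 11909; Group 3 + 270 → 22189
Population now: 0–19=11909, 20–39=61791, 40–59=22189, 60–79=18837
— Period 2 —
Births: 61791 × 0.175 = 10813 ; 22189 × 0.432 = 9586 → total 20399
Group 2: 11909 × 0.958 = 11409
Group 3: 61791 × 0.953 = 58887
Group 4: 22189 × 0.966 = 21435
Net migration: Group 1 − 540 → 19859; Group 3 + 270 → 59157
Population now: 0–19=19859, 20–39=11409, 40–59=59157, 60–79=21435
Total: 162000 → 111860; change = -50140; percentage change = -31.0%

-31.0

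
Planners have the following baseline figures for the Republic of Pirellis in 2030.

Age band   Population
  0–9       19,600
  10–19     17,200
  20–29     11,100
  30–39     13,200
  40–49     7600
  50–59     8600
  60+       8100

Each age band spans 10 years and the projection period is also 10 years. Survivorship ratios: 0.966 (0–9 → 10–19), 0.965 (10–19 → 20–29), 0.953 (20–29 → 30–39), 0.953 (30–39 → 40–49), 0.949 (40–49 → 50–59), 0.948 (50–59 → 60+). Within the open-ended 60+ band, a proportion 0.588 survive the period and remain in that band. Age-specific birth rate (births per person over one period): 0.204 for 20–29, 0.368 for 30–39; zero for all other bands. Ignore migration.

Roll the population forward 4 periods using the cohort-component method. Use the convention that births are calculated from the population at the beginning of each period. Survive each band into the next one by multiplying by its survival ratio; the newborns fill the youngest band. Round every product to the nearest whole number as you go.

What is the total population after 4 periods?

(Bands numbered youngest = 1 to oldest = 7.)
After projecting period 1:
Births: 11100 × 0.204 = 2264  |  13200 × 0.368 = 4858 → total 7122
Band 2: 19600 × 0.966 = 18934
Band 3: 17200 × 0.965 = 16598
Band 4: 11100 × 0.953 = 10578
Band 5: 13200 × 0.953 = 12580
Band 6: 7600 × 0.949 = 7212
Band 7: 8600 × 0.948 + 8100 × 0.588 = 8153 + 4763 = 12916
Population now: 0–9=7122, 10–19=18934, 20–29=16598, 30–39=10578, 40–49=12580, 50–59=7212, 60+=12916
After projecting period 2:
Births: 16598 × 0.204 = 3386  |  10578 × 0.368 = 3893 → total 7279
Band 2: 7122 × 0.966 = 6880
Band 3: 18934 × 0.965 = 18271
Band 4: 16598 × 0.953 = 15818
Band 5: 10578 × 0.953 = 10081
Band 6: 12580 × 0.949 = 11938
Band 7: 7212 × 0.948 + 12916 × 0.588 = 6837 + 7595 = 14432
Population now: 0–9=7279, 10–19=6880, 20–29=18271, 30–39=15818, 40–49=10081, 50–59=11938, 60+=14432
After projecting period 3:
Births: 18271 × 0.204 = 3727  |  15818 × 0.368 = 5821 → total 9548
Band 2: 7279 × 0.966 = 7032
Band 3: 6880 × 0.965 = 6639
Band 4: 18271 × 0.953 = 17412
Band 5: 15818 × 0.953 = 15075
Band 6: 10081 × 0.949 = 9567
Band 7: 11938 × 0.948 + 14432 × 0.588 = 11317 + 8486 = 19803
Population now: 0–9=9548, 10–19=7032, 20–29=6639, 30–39=17412, 40–49=15075, 50–59=9567, 60+=19803
After projecting period 4:
Births: 6639 × 0.204 = 1354  |  17412 × 0.368 = 6408 → total 7762
Band 2: 9548 × 0.966 = 9223
Band 3: 7032 × 0.965 = 6786
Band 4: 6639 × 0.953 = 6327
Band 5: 17412 × 0.953 = 16594
Band 6: 15075 × 0.949 = 14306
Band 7: 9567 × 0.948 + 19803 × 0.588 = 9070 + 11644 = 20714
Population now: 0–9=7762, 10–19=9223, 20–29=6786, 30–39=6327, 40–49=16594, 50–59=14306, 60+=20714
Total after period 4: 7762 + 9223 + 6786 + 6327 + 16594 + 14306 + 20714 = 81712

81712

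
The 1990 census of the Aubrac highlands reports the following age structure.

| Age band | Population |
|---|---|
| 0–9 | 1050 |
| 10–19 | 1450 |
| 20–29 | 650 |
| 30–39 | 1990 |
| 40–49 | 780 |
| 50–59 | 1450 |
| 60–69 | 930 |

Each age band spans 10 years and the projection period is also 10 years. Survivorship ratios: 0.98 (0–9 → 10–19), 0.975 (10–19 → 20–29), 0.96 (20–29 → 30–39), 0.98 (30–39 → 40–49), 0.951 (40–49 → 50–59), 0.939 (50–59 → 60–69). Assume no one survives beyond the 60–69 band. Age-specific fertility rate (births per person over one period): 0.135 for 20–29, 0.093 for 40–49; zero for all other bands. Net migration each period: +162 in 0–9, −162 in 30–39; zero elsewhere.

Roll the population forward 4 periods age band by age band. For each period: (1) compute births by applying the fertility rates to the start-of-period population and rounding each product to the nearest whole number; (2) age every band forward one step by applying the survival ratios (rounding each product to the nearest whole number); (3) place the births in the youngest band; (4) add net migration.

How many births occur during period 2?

— Period 1 —
Births: 650 × 0.135 = 88 ; 780 × 0.093 = 73 — total 161
10–19: 1050 × 0.98 = 1029
20–29: 1450 × 0.975 = 1414
30–39: 650 × 0.96 = 624
40–49: 1990 × 0.98 = 1950
50–59: 780 × 0.951 = 742
60–69: 1450 × 0.939 = 1362
Net migration: 0–9 + 162 → 323; 30–39 − 162 → 462
Giving 323 / 1029 / 1414 / 462 / 1950 / 742 / 1362.
— Period 2 —
Births: 1414 × 0.135 = 191 ; 1950 × 0.093 = 181 — total 372
10–19: 323 × 0.98 = 317
20–29: 1029 × 0.975 = 1003
30–39: 1414 × 0.96 = 1357
40–49: 462 × 0.98 = 453
50–59: 1950 × 0.951 = 1854
60–69: 742 × 0.939 = 697
Net migration: 0–9 + 162 → 534; 30–39 − 162 → 1195
Giving 534 / 317 / 1003 / 1195 / 453 / 1854 / 697.

372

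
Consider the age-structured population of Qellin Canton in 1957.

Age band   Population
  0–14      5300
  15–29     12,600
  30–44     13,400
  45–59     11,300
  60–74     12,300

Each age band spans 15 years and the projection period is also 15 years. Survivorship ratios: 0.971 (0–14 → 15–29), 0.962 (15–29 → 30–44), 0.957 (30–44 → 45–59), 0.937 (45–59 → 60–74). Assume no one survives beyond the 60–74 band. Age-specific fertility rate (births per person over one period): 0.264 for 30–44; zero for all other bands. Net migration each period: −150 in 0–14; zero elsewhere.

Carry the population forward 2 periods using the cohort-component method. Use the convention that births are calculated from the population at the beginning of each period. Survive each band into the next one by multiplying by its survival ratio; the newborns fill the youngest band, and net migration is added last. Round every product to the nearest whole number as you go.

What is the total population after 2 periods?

34906

After projecting period 1:
Births: 13400 × 0.264 = 3538
15–29: 5300 × 0.971 = 5146
30–44: 12600 × 0.962 = 12121
45–59: 13400 × 0.957 = 12824
60–74: 11300 × 0.937 = 10588
Net migration: 0–14 − 150 → 3388
→ [3388, 5146, 12121, 12824, 10588]
After projecting period 2:
Births: 12121 × 0.264 = 3200
15–29: 3388 × 0.971 = 3290
30–44: 5146 × 0.962 = 4950
45–59: 12121 × 0.957 = 11600
60–74: 12824 × 0.937 = 12016
Net migration: 0–14 − 150 → 3050
→ [3050, 3290, 4950, 11600, 12016]
Total after period 2: 3050 + 3290 + 4950 + 11600 + 12016 = 34906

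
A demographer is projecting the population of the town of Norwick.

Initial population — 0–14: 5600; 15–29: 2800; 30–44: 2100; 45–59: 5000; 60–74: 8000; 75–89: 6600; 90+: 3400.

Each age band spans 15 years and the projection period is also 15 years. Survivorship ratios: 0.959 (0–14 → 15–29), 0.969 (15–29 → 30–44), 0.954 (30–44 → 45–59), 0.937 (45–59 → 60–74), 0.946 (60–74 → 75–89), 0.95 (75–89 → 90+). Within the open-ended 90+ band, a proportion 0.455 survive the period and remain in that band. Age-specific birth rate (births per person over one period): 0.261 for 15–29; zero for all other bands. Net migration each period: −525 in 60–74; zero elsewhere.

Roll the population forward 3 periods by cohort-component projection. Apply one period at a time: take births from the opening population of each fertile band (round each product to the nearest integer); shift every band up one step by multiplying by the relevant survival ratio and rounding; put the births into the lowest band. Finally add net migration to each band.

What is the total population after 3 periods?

Period 1.
Births: 2800 × 0.261 = 731
15–29: 5600 × 0.959 = 5370
30–44: 2800 × 0.969 = 2713
45–59: 2100 × 0.954 = 2003
60–74: 5000 × 0.937 = 4685
75–89: 8000 × 0.946 = 7568
90+: 6600 × 0.95 + 3400 × 0.455 = 6270 + 1547 = 7817
Net migration: 60–74 − 525 → 4160
End of period: [731, 5370, 2713, 2003, 4160, 7568, 7817]
Period 2.
Births: 5370 × 0.261 = 1402
15–29: 731 × 0.959 = 701
30–44: 5370 × 0.969 = 5204
45–59: 2713 × 0.954 = 2588
60–74: 2003 × 0.937 = 1877
75–89: 4160 × 0.946 = 3935
90+: 7568 × 0.95 + 7817 × 0.455 = 7190 + 3557 = 10747
Net migration: 60–74 − 525 → 1352
End of period: [1402, 701, 5204, 2588, 1352, 3935, 10747]
Period 3.
Births: 701 × 0.261 = 183
15–29: 1402 × 0.959 = 1345
30–44: 701 × 0.969 = 679
45–59: 5204 × 0.954 = 4965
60–74: 2588 × 0.937 = 2425
75–89: 1352 × 0.946 = 1279
90+: 3935 × 0.95 + 10747 × 0.455 = 3738 + 4890 = 8628
Net migration: 60–74 − 525 → 1900
End of period: [183, 1345, 679, 4965, 1900, 1279, 8628]
Total after period 3: 183 + 1345 + 679 + 4965 + 1900 + 1279 + 8628 = 18979

18979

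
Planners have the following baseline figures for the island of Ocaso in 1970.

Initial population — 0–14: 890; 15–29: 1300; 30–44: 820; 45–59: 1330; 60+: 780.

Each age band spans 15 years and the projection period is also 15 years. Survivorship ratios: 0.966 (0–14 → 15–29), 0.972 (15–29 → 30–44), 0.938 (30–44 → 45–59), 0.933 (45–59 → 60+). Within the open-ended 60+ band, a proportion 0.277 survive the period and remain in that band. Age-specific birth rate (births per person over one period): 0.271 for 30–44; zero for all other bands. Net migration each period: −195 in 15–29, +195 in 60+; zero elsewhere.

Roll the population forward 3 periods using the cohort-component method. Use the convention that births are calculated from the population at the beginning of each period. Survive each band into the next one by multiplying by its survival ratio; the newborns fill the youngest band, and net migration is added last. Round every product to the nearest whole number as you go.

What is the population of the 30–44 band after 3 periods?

(Bands numbered youngest = 1 to oldest = 5.)
After projecting period 1:
Births: 820 × 0.271 = 222
Band 2: 890 × 0.966 = 860
Band 3: 1300 × 0.972 = 1264
Band 4: 820 × 0.938 = 769
Band 5: 1330 × 0.933 + 780 × 0.277 = 1241 + 216 = 1457
Net migration: Band 2 − 195 → 665; Band 5 + 195 → 1652
Population now: 0–14=222, 15–29=665, 30–44=1264, 45–59=769, 60+=1652
After projecting period 2:
Births: 1264 × 0.271 = 343
Band 2: 222 × 0.966 = 214
Band 3: 665 × 0.972 = 646
Band 4: 1264 × 0.938 = 1186
Band 5: 769 × 0.933 + 1652 × 0.277 = 717 + 458 = 1175
Net migration: Band 2 − 195 → 19; Band 5 + 195 → 1370
Population now: 0–14=343, 15–29=19, 30–44=646, 45–59=1186, 60+=1370
After projecting period 3:
Births: 646 × 0.271 = 175
Band 2: 343 × 0.966 = 331
Band 3: 19 × 0.972 = 18
Band 4: 646 × 0.938 = 606
Band 5: 1186 × 0.933 + 1370 × 0.277 = 1107 + 379 = 1486
Net migration: Band 2 − 195 → 136; Band 5 + 195 → 1681
Population now: 0–14=175, 15–29=136, 30–44=18, 45–59=606, 60+=1681

18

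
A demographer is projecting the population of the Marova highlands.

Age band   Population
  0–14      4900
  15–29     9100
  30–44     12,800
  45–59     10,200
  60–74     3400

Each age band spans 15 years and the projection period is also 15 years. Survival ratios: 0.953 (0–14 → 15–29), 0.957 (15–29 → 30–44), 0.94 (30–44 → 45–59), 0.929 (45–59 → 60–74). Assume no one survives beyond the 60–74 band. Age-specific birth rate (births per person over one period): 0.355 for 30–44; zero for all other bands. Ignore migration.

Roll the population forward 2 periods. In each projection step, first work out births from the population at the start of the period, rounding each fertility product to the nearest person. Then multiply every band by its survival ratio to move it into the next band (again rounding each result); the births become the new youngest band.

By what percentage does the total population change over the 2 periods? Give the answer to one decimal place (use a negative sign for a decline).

-22.6

(Groups numbered youngest = 1 to oldest = 5.)
— Period 1 —
Births: 12800 × 0.355 = 4544
Group 2: 4900 × 0.953 = 4670
Group 3: 9100 × 0.957 = 8709
Group 4: 12800 × 0.94 = 12032
Group 5: 10200 × 0.929 = 9476
End of period: [4544, 4670, 8709, 12032, 9476]
— Period 2 —
Births: 8709 × 0.355 = 3092
Group 2: 4544 × 0.953 = 4330
Group 3: 4670 × 0.957 = 4469
Group 4: 8709 × 0.94 = 8186
Group 5: 12032 × 0.929 = 11178
End of period: [3092, 4330, 4469, 8186, 11178]
Total: 40400 → 31255; change = -9145; percentage change = -22.6%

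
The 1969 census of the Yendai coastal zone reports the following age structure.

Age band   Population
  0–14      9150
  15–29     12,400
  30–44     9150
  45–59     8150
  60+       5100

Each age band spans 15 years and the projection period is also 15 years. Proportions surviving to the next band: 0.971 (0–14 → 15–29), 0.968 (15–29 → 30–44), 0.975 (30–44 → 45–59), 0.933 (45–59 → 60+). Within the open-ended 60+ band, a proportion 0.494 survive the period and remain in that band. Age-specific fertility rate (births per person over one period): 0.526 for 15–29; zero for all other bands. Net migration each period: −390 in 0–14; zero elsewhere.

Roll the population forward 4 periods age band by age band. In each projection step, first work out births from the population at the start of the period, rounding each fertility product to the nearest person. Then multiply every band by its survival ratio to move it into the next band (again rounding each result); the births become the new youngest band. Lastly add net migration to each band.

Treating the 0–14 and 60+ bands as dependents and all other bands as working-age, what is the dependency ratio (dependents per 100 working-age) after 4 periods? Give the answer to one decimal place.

Numbering the groups 1..5 from youngest to oldest:
Period 1:
Births: 12400 × 0.526 = 6522
Group 2: 9150 × 0.971 = 8885
Group 3: 12400 × 0.968 = 12003
Group 4: 9150 × 0.975 = 8921
Group 5: 8150 × 0.933 + 5100 × 0.494 = 7604 + 2519 = 10123
Net migration: Group 1 − 390 → 6132
Giving 6132 / 8885 / 12003 / 8921 / 10123.
Period 2:
Births: 8885 × 0.526 = 4674
Group 2: 6132 × 0.971 = 5954
Group 3: 8885 × 0.968 = 8601
Group 4: 12003 × 0.975 = 11703
Group 5: 8921 × 0.933 + 10123 × 0.494 = 8323 + 5001 = 13324
Net migration: Group 1 − 390 → 4284
Giving 4284 / 5954 / 8601 / 11703 / 13324.
Period 3:
Births: 5954 × 0.526 = 3132
Group 2: 4284 × 0.971 = 4160
Group 3: 5954 × 0.968 = 5763
Group 4: 8601 × 0.975 = 8386
Group 5: 11703 × 0.933 + 13324 × 0.494 = 10919 + 6582 = 17501
Net migration: Group 1 − 390 → 2742
Giving 2742 / 4160 / 5763 / 8386 / 17501.
Period 4:
Births: 4160 × 0.526 = 2188
Group 2: 2742 × 0.971 = 2662
Group 3: 4160 × 0.968 = 4027
Group 4: 5763 × 0.975 = 5619
Group 5: 8386 × 0.933 + 17501 × 0.494 = 7824 + 8645 = 16469
Net migration: Group 1 − 390 → 1798
Giving 1798 / 2662 / 4027 / 5619 / 16469.
Dependents (band 0–14 + band 60+) = 1798 + 16469 = 18267; working-age = 12308; ratio = 18267/12308 × 100 = 148.4

148.4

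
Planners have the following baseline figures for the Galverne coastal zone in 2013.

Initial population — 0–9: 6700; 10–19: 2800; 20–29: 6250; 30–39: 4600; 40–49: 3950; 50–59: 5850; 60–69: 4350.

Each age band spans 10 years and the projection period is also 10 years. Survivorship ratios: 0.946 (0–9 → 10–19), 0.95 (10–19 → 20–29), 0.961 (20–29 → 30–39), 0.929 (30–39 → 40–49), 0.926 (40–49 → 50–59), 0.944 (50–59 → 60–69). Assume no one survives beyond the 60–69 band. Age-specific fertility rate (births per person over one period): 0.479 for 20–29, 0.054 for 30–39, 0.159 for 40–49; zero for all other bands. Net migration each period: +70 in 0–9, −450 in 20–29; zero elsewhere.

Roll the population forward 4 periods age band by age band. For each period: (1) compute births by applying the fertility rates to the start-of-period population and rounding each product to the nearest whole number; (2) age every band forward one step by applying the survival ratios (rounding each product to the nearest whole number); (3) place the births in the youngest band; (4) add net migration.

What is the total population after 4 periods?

Period 1.
Births: 6250 × 0.479 = 2994 ; 4600 × 0.054 = 248 ; 3950 × 0.159 = 628 — total 3870
10–19: 6700 × 0.946 = 6338
20–29: 2800 × 0.95 = 2660
30–39: 6250 × 0.961 = 6006
40–49: 4600 × 0.929 = 4273
50–59: 3950 × 0.926 = 3658
60–69: 5850 × 0.944 = 5522
Net migration: 0–9 + 70 → 3940; 20–29 − 450 → 2210
Population now: 0–9=3940, 10–19=6338, 20–29=2210, 30–39=6006, 40–49=4273, 50–59=3658, 60–69=5522
Period 2.
Births: 2210 × 0.479 = 1059 ; 6006 × 0.054 = 324 ; 4273 × 0.159 = 679 — total 2062
10–19: 3940 × 0.946 = 3727
20–29: 6338 × 0.95 = 6021
30–39: 2210 × 0.961 = 2124
40–49: 6006 × 0.929 = 5580
50–59: 4273 × 0.926 = 3957
60–69: 3658 × 0.944 = 3453
Net migration: 0–9 + 70 → 2132; 20–29 − 450 → 5571
Population now: 0–9=2132, 10–19=3727, 20–29=5571, 30–39=2124, 40–49=5580, 50–59=3957, 60–69=3453
Period 3.
Births: 5571 × 0.479 = 2669 ; 2124 × 0.054 = 115 ; 5580 × 0.159 = 887 — total 3671
10–19: 2132 × 0.946 = 2017
20–29: 3727 × 0.95 = 3541
30–39: 5571 × 0.961 = 5354
40–49: 2124 × 0.929 = 1973
50–59: 5580 × 0.926 = 5167
60–69: 3957 × 0.944 = 3735
Net migration: 0–9 + 70 → 3741; 20–29 − 450 → 3091
Population now: 0–9=3741, 10–19=2017, 20–29=3091, 30–39=5354, 40–49=1973, 50–59=5167, 60–69=3735
Period 4.
Births: 3091 × 0.479 = 1481 ; 5354 × 0.054 = 289 ; 1973 × 0.159 = 314 — total 2084
10–19: 3741 × 0.946 = 3539
20–29: 2017 × 0.95 = 1916
30–39: 3091 × 0.961 = 2970
40–49: 5354 × 0.929 = 4974
50–59: 1973 × 0.926 = 1827
60–69: 5167 × 0.944 = 4878
Net migration: 0–9 + 70 → 2154; 20–29 − 450 → 1466
Population now: 0–9=2154, 10–19=3539, 20–29=1466, 30–39=2970, 40–49=4974, 50–59=1827, 60–69=4878
Total after period 4: 2154 + 3539 + 1466 + 2970 + 4974 + 1827 + 4878 = 21808

21808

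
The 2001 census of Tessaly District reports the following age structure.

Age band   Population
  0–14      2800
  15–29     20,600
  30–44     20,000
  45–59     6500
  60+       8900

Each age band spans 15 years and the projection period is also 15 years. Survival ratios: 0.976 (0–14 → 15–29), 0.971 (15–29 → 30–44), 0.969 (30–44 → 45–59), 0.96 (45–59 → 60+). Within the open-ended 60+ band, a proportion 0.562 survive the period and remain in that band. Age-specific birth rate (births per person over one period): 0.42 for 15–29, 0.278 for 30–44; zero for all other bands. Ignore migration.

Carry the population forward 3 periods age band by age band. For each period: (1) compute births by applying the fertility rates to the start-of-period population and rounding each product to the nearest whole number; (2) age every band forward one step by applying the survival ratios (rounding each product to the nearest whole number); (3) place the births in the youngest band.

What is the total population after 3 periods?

61768

Numbering the bands 1..5 from youngest to oldest:
Period 1.
Births: 20600 * 0.42 = 8652 ; 20000 * 0.278 = 5560 → total 14212
Band 2: 2800 * 0.976 = 2733
Band 3: 20600 * 0.971 = 20003
Band 4: 20000 * 0.969 = 19380
Band 5: 6500 * 0.96 + 8900 * 0.562 = 6240 + 5002 = 11242
End of period: [14212, 2733, 20003, 19380, 11242]
Period 2.
Births: 2733 * 0.42 = 1148 ; 20003 * 0.278 = 5561 → total 6709
Band 2: 14212 * 0.976 = 13871
Band 3: 2733 * 0.971 = 2654
Band 4: 20003 * 0.969 = 19383
Band 5: 19380 * 0.96 + 11242 * 0.562 = 18605 + 6318 = 24923
End of period: [6709, 13871, 2654, 19383, 24923]
Period 3.
Births: 13871 * 0.42 = 5826 ; 2654 * 0.278 = 738 → total 6564
Band 2: 6709 * 0.976 = 6548
Band 3: 13871 * 0.971 = 13469
Band 4: 2654 * 0.969 = 2572
Band 5: 19383 * 0.96 + 24923 * 0.562 = 18608 + 14007 = 32615
End of period: [6564, 6548, 13469, 2572, 32615]
Total after period 3: 6564 + 6548 + 13469 + 2572 + 32615 = 61768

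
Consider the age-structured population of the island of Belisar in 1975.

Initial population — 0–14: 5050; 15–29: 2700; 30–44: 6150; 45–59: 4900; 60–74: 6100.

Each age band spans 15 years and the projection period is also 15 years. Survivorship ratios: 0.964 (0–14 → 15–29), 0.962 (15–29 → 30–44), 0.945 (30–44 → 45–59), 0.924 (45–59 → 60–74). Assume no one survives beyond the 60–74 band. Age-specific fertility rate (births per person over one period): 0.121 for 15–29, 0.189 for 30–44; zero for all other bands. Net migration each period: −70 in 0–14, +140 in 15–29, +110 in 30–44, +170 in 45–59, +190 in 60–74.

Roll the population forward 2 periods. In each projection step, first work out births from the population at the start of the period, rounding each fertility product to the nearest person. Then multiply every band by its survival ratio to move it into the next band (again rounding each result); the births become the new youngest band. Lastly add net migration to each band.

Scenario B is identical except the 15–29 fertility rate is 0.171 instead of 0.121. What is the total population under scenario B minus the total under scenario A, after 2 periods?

— Period 1 —
Births: 2700 × 0.121 = 327 ; 6150 × 0.189 = 1162 → total 1489
15–29: 5050 × 0.964 = 4868
30–44: 2700 × 0.962 = 2597
45–59: 6150 × 0.945 = 5812
60–74: 4900 × 0.924 = 4528
Net migration: 0–14 − 70 → 1419; 15–29 + 140 → 5008; 30–44 + 110 → 2707; 45–59 + 170 → 5982; 60–74 + 190 → 4718
End of period: [1419, 5008, 2707, 5982, 4718]
— Period 2 —
Births: 5008 × 0.121 = 606 ; 2707 × 0.189 = 512 → total 1118
15–29: 1419 × 0.964 = 1368
30–44: 5008 × 0.962 = 4818
45–59: 2707 × 0.945 = 2558
60–74: 5982 × 0.924 = 5527
Net migration: 0–14 − 70 → 1048; 15–29 + 140 → 1508; 30–44 + 110 → 4928; 45–59 + 170 → 2728; 60–74 + 190 → 5717
End of period: [1048, 1508, 4928, 2728, 5717]
Scenario A total after 2 periods: 15929
Scenario B projection —
— Period 1 —
Births: 2700 × 0.171 = 462 ; 6150 × 0.189 = 1162 → total 1624
15–29: 5050 × 0.964 = 4868
30–44: 2700 × 0.962 = 2597
45–59: 6150 × 0.945 = 5812
60–74: 4900 × 0.924 = 4528
Net migration: 0–14 − 70 → 1554; 15–29 + 140 → 5008; 30–44 + 110 → 2707; 45–59 + 170 → 5982; 60–74 + 190 → 4718
End of period: [1554, 5008, 2707, 5982, 4718]
— Period 2 —
Births: 5008 × 0.171 = 856 ; 2707 × 0.189 = 512 → total 1368
15–29: 1554 × 0.964 = 1498
30–44: 5008 × 0.962 = 4818
45–59: 2707 × 0.945 = 2558
60–74: 5982 × 0.924 = 5527
Net migration: 0–14 − 70 → 1298; 15–29 + 140 → 1638; 30–44 + 110 → 4928; 45–59 + 170 → 2728; 60–74 + 190 → 5717
End of period: [1298, 1638, 4928, 2728, 5717]
Scenario B total after 2 periods: 16309
Difference B − A = 16309 − 15929 = 380

380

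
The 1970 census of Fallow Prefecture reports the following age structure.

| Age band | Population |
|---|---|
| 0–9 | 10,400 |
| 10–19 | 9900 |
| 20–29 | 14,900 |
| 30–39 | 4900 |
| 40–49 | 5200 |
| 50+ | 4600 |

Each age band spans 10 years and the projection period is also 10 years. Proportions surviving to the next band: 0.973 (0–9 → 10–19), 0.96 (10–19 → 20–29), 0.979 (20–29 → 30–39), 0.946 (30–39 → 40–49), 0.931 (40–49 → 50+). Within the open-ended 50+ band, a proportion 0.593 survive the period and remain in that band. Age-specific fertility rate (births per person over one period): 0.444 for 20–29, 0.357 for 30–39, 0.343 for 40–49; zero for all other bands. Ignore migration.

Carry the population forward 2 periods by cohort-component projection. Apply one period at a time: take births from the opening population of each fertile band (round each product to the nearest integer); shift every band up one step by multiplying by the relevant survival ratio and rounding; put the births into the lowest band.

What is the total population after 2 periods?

Let band 1 be 0–9 through band 6 = 50+.
Period 1:
Births: 14900 × 0.444 = 6616 ; 4900 × 0.357 = 1749 ; 5200 × 0.343 = 1784 — total 10149
Band 2: 10400 × 0.973 = 10119
Band 3: 9900 × 0.96 = 9504
Band 4: 14900 × 0.979 = 14587
Band 5: 4900 × 0.946 = 4635
Band 6: 5200 × 0.931 + 4600 × 0.593 = 4841 + 2728 = 7569
Giving 10149 / 10119 / 9504 / 14587 / 4635 / 7569.
Period 2:
Births: 9504 × 0.444 = 4220 ; 14587 × 0.357 = 5208 ; 4635 × 0.343 = 1590 — total 11018
Band 2: 10149 × 0.973 = 9875
Band 3: 10119 × 0.96 = 9714
Band 4: 9504 × 0.979 = 9304
Band 5: 14587 × 0.946 = 13799
Band 6: 4635 × 0.931 + 7569 × 0.593 = 4315 + 4488 = 8803
Giving 11018 / 9875 / 9714 / 9304 / 13799 / 8803.
Total after period 2: 11018 + 9875 + 9714 + 9304 + 13799 + 8803 = 62513

62513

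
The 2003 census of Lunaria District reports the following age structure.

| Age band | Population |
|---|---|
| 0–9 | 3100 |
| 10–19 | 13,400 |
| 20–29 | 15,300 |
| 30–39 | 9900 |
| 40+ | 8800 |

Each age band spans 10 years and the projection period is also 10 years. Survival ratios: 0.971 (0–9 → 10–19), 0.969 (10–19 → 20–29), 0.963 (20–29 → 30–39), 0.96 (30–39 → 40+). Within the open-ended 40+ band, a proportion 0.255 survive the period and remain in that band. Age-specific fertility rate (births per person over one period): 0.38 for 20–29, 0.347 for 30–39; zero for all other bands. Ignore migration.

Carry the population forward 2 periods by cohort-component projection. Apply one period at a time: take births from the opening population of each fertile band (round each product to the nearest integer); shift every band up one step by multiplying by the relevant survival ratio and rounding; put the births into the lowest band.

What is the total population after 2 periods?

51591

Let group 1 be 0–9 through group 5 = 40+.
— Period 1 —
Births: 15300 × 0.38 = 5814  |  9900 × 0.347 = 3435 → total 9249
Group 2: 3100 × 0.971 = 3010
Group 3: 13400 × 0.969 = 12985
Group 4: 15300 × 0.963 = 14734
Group 5: 9900 × 0.96 + 8800 × 0.255 = 9504 + 2244 = 11748
Population now: 0–9=9249, 10–19=3010, 20–29=12985, 30–39=14734, 40+=11748
— Period 2 —
Births: 12985 × 0.38 = 4934  |  14734 × 0.347 = 5113 → total 10047
Group 2: 9249 × 0.971 = 8981
Group 3: 3010 × 0.969 = 2917
Group 4: 12985 × 0.963 = 12505
Group 5: 14734 × 0.96 + 11748 × 0.255 = 14145 + 2996 = 17141
Population now: 0–9=10047, 10–19=8981, 20–29=2917, 30–39=12505, 40+=17141
Total after period 2: 10047 + 8981 + 2917 + 12505 + 17141 = 51591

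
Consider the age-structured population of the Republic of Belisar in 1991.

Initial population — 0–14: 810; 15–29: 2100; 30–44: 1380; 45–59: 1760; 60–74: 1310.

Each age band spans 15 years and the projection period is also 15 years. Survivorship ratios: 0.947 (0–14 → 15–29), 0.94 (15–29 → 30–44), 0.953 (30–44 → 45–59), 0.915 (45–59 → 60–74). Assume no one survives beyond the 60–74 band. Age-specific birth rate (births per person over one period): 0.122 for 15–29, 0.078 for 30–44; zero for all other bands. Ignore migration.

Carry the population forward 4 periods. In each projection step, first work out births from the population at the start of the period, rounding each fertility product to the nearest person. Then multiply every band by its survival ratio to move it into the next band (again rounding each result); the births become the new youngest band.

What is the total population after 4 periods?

1306

(Groups numbered youngest = 1 to oldest = 5.)
Period 1.
Births: 2100 * 0.122 = 256 ; 1380 * 0.078 = 108 ⇒ total 364
Group 2: 810 * 0.947 = 767
Group 3: 2100 * 0.94 = 1974
Group 4: 1380 * 0.953 = 1315
Group 5: 1760 * 0.915 = 1610
End of period: [364, 767, 1974, 1315, 1610]
Period 2.
Births: 767 * 0.122 = 94 ; 1974 * 0.078 = 154 ⇒ total 248
Group 2: 364 * 0.947 = 345
Group 3: 767 * 0.94 = 721
Group 4: 1974 * 0.953 = 1881
Group 5: 1315 * 0.915 = 1203
End of period: [248, 345, 721, 1881, 1203]
Period 3.
Births: 345 * 0.122 = 42 ; 721 * 0.078 = 56 ⇒ total 98
Group 2: 248 * 0.947 = 235
Group 3: 345 * 0.94 = 324
Group 4: 721 * 0.953 = 687
Group 5: 1881 * 0.915 = 1721
End of period: [98, 235, 324, 687, 1721]
Period 4.
Births: 235 * 0.122 = 29 ; 324 * 0.078 = 25 ⇒ total 54
Group 2: 98 * 0.947 = 93
Group 3: 235 * 0.94 = 221
Group 4: 324 * 0.953 = 309
Group 5: 687 * 0.915 = 629
End of period: [54, 93, 221, 309, 629]
Total after period 4: 54 + 93 + 221 + 309 + 629 = 1306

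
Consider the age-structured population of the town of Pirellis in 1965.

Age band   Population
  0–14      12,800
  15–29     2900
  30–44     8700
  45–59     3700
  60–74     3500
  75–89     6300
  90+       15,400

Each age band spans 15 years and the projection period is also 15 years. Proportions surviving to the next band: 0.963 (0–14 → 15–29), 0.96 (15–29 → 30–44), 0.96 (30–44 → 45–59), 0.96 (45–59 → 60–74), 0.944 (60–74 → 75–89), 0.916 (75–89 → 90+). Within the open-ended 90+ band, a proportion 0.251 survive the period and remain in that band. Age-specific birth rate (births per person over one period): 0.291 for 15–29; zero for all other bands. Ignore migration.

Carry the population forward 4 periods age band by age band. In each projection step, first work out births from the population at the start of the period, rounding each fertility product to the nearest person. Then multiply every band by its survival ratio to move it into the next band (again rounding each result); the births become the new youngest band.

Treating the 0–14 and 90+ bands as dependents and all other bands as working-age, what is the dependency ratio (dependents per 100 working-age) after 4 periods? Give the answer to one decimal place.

Call the bands 1 to 7, youngest first.
Period 1:
Births: 2900 × 0.291 = 844
Band 2: 12800 × 0.963 = 12326
Band 3: 2900 × 0.96 = 2784
Band 4: 8700 × 0.96 = 8352
Band 5: 3700 × 0.96 = 3552
Band 6: 3500 × 0.944 = 3304
Band 7: 6300 × 0.916 + 15400 × 0.251 = 5771 + 3865 = 9636
Giving 844 / 12326 / 2784 / 8352 / 3552 / 3304 / 9636.
Period 2:
Births: 12326 × 0.291 = 3587
Band 2: 844 × 0.963 = 813
Band 3: 12326 × 0.96 = 11833
Band 4: 2784 × 0.96 = 2673
Band 5: 8352 × 0.96 = 8018
Band 6: 3552 × 0.944 = 3353
Band 7: 3304 × 0.916 + 9636 × 0.251 = 3026 + 2419 = 5445
Giving 3587 / 813 / 11833 / 2673 / 8018 / 3353 / 5445.
Period 3:
Births: 813 × 0.291 = 237
Band 2: 3587 × 0.963 = 3454
Band 3: 813 × 0.96 = 780
Band 4: 11833 × 0.96 = 11360
Band 5: 2673 × 0.96 = 2566
Band 6: 8018 × 0.944 = 7569
Band 7: 3353 × 0.916 + 5445 × 0.251 = 3071 + 1367 = 4438
Giving 237 / 3454 / 780 / 11360 / 2566 / 7569 / 4438.
Period 4:
Births: 3454 × 0.291 = 1005
Band 2: 237 × 0.963 = 228
Band 3: 3454 × 0.96 = 3316
Band 4: 780 × 0.96 = 749
Band 5: 11360 × 0.96 = 10906
Band 6: 2566 × 0.944 = 2422
Band 7: 7569 × 0.916 + 4438 × 0.251 = 6933 + 1114 = 8047
Giving 1005 / 228 / 3316 / 749 / 10906 / 2422 / 8047.
Dependents (band 0–14 + band 90+) = 1005 + 8047 = 9052; working-age = 17621; ratio = 9052/17621 × 100 = 51.4

51.4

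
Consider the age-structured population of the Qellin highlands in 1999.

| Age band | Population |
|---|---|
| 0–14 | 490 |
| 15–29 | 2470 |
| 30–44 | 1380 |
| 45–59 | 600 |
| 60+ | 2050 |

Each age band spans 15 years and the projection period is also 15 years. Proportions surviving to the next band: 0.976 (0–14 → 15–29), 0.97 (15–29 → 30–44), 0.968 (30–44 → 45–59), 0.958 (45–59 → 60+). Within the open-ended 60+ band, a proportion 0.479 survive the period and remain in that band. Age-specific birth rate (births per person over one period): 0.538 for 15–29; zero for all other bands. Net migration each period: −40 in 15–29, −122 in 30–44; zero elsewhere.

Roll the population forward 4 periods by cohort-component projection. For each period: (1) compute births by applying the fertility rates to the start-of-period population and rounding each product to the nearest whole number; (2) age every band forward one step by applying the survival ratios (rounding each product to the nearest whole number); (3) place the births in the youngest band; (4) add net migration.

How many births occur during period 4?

After projecting period 1:
Births: 2470 * 0.538 = 1329
15–29: 490 * 0.976 = 478
30–44: 2470 * 0.97 = 2396
45–59: 1380 * 0.968 = 1336
60+: 600 * 0.958 + 2050 * 0.479 = 575 + 982 = 1557
Net migration: 15–29 − 40 → 438; 30–44 − 122 → 2274
Population now: 0–14=1329, 15–29=438, 30–44=2274, 45–59=1336, 60+=1557
After projecting period 2:
Births: 438 * 0.538 = 236
15–29: 1329 * 0.976 = 1297
30–44: 438 * 0.97 = 425
45–59: 2274 * 0.968 = 2201
60+: 1336 * 0.958 + 1557 * 0.479 = 1280 + 746 = 2026
Net migration: 15–29 − 40 → 1257; 30–44 − 122 → 303
Population now: 0–14=236, 15–29=1257, 30–44=303, 45–59=2201, 60+=2026
After projecting period 3:
Births: 1257 * 0.538 = 676
15–29: 236 * 0.976 = 230
30–44: 1257 * 0.97 = 1219
45–59: 303 * 0.968 = 293
60+: 2201 * 0.958 + 2026 * 0.479 = 2109 + 970 = 3079
Net migration: 15–29 − 40 → 190; 30–44 − 122 → 1097
Population now: 0–14=676, 15–29=190, 30–44=1097, 45–59=293, 60+=3079
After projecting period 4:
Births: 190 * 0.538 = 102
15–29: 676 * 0.976 = 660
30–44: 190 * 0.97 = 184
45–59: 1097 * 0.968 = 1062
60+: 293 * 0.958 + 3079 * 0.479 = 281 + 1475 = 1756
Net migration: 15–29 − 40 → 620; 30–44 − 122 → 62
Population now: 0–14=102, 15–29=620, 30–44=62, 45–59=1062, 60+=1756

102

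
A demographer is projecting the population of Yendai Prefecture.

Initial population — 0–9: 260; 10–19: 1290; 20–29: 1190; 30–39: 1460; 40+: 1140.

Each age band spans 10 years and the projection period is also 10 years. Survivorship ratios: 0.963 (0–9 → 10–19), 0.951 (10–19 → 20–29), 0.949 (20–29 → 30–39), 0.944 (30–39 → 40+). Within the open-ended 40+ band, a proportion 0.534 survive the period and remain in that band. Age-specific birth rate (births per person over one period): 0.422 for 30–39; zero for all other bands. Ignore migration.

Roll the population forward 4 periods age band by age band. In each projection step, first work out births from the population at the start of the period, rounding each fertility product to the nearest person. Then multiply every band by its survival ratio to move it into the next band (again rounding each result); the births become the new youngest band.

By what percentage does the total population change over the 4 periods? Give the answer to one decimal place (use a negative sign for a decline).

-44.9

Numbering the bands 1..5 from youngest to oldest:
— Period 1 —
Births: 1460 × 0.422 = 616
Band 2: 260 × 0.963 = 250
Band 3: 1290 × 0.951 = 1227
Band 4: 1190 × 0.949 = 1129
Band 5: 1460 × 0.944 + 1140 × 0.534 = 1378 + 609 = 1987
→ [616, 250, 1227, 1129, 1987]
— Period 2 —
Births: 1129 × 0.422 = 476
Band 2: 616 × 0.963 = 593
Band 3: 250 × 0.951 = 238
Band 4: 1227 × 0.949 = 1164
Band 5: 1129 × 0.944 + 1987 × 0.534 = 1066 + 1061 = 2127
→ [476, 593, 238, 1164, 2127]
— Period 3 —
Births: 1164 × 0.422 = 491
Band 2: 476 × 0.963 = 458
Band 3: 593 × 0.951 = 564
Band 4: 238 × 0.949 = 226
Band 5: 1164 × 0.944 + 2127 × 0.534 = 1099 + 1136 = 2235
→ [491, 458, 564, 226, 2235]
— Period 4 —
Births: 226 × 0.422 = 95
Band 2: 491 × 0.963 = 473
Band 3: 458 × 0.951 = 436
Band 4: 564 × 0.949 = 535
Band 5: 226 × 0.944 + 2235 × 0.534 = 213 + 1193 = 1406
→ [95, 473, 436, 535, 1406]
Total: 5340 → 2945; change = -2395; percentage change = -44.9%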